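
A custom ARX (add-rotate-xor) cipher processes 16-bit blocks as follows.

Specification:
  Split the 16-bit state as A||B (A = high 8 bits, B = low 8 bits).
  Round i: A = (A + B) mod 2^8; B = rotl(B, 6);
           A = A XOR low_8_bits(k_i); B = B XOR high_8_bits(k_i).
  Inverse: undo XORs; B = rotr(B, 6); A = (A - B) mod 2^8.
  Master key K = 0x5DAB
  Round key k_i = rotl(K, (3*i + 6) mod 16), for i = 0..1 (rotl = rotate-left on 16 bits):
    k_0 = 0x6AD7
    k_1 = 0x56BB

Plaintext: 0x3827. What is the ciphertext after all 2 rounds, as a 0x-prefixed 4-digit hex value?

s_0 = plaintext = 0x3827
s_1 = Round(s_0, k_0) = 0x88A3
s_2 = Round(s_1, k_1) = 0x90BE

0x90BE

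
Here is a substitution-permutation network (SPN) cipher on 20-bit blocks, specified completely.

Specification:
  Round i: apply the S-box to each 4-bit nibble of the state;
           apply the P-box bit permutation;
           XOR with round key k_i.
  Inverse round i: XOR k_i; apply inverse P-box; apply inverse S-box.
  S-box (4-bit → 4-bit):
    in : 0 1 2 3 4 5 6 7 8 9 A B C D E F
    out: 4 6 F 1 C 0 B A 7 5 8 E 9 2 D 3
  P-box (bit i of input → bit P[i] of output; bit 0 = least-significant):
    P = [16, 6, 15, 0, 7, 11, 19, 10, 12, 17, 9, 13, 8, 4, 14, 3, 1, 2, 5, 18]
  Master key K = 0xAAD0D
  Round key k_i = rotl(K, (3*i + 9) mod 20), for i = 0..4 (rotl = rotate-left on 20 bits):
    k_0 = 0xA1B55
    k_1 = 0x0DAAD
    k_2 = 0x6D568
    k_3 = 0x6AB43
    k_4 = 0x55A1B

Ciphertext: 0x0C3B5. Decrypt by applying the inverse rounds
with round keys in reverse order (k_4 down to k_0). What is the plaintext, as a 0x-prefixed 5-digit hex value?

0xE6347

s_0 = ciphertext = 0x0C3B5
s_1 = InvRound(s_0, k_4) = 0x2C3F9
s_2 = InvRound(s_1, k_3) = 0xEBAF5
s_3 = InvRound(s_2, k_2) = 0xD242A
s_4 = InvRound(s_3, k_1) = 0x60E2E
s_5 = InvRound(s_4, k_0) = 0xE6347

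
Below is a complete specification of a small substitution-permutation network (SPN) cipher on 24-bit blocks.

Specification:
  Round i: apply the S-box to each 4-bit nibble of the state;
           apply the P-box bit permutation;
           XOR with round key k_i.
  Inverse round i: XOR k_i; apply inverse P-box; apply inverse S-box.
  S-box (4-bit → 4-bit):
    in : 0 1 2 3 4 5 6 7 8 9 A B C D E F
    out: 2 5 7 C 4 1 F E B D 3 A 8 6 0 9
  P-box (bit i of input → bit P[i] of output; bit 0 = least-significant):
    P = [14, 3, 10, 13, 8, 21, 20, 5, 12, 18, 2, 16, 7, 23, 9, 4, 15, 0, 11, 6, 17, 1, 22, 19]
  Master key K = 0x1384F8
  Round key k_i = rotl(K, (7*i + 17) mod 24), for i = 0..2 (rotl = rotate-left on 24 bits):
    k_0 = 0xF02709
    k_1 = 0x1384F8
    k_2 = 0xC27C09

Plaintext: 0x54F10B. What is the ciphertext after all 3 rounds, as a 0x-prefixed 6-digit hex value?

0x83C580

s_0 = plaintext = 0x54F10B
s_1 = Round(s_0, k_0) = 0xD21F95
s_2 = Round(s_1, k_1) = 0x425F5B
s_3 = Round(s_2, k_2) = 0x83C580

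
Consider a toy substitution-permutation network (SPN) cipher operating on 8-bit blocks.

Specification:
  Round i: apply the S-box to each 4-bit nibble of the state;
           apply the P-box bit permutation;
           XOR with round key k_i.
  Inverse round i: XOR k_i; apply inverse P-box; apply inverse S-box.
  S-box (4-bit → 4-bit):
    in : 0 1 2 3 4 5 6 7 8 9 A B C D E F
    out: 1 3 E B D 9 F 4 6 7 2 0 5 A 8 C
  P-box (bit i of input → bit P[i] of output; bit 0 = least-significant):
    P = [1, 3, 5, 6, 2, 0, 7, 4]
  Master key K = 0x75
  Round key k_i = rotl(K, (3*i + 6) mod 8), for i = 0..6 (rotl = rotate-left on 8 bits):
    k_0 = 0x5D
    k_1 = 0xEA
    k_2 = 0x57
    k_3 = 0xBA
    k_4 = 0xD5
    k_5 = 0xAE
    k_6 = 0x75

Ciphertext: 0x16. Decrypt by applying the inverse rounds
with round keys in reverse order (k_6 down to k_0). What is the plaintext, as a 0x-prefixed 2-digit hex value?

s_0 = ciphertext = 0x16
s_1 = InvRound(s_0, k_6) = 0xA4
s_2 = InvRound(s_1, k_5) = 0xB1
s_3 = InvRound(s_2, k_4) = 0x0F
s_4 = InvRound(s_3, k_3) = 0x67
s_5 = InvRound(s_4, k_2) = 0xE7
s_6 = InvRound(s_5, k_1) = 0x1A
s_7 = InvRound(s_6, k_0) = 0x15

0x15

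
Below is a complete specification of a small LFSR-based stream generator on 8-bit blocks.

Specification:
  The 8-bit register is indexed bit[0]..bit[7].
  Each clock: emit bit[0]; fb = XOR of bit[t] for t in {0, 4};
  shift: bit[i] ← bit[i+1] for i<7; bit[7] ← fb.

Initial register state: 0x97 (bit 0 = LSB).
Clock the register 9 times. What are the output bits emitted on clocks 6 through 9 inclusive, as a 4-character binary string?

0010

reg_0 = 0x97
clock 1: out=1, reg = 0x4B
clock 2: out=1, reg = 0xA5
clock 3: out=1, reg = 0xD2
clock 4: out=0, reg = 0xE9
clock 5: out=1, reg = 0xF4
clock 6: out=0, reg = 0xFA
clock 7: out=0, reg = 0xFD
clock 8: out=1, reg = 0x7E
clock 9: out=0, reg = 0xBF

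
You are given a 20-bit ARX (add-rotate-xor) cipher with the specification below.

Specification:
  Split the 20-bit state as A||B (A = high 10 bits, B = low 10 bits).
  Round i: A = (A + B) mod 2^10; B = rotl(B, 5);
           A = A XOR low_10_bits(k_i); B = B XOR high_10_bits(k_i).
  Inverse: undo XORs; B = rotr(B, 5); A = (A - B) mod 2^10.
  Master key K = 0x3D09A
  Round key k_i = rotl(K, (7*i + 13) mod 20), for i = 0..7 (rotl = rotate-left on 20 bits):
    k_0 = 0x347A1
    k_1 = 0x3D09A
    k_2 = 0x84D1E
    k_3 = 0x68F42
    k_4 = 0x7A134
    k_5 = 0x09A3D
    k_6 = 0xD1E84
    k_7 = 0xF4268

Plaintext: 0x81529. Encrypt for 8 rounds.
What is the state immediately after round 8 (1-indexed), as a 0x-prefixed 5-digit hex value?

s_0 = plaintext = 0x81529
s_1 = Round(s_0, k_0) = 0x23DF8
s_2 = Round(s_1, k_1) = 0x877FB
s_3 = Round(s_2, k_2) = 0xC196C
s_4 = Round(s_3, k_3) = 0xCC028
s_5 = Round(s_4, k_4) = 0x9B0E9
s_6 = Round(s_5, k_5) = 0x5A101
s_7 = Round(s_6, k_6) = 0x3B76F
s_8 = Round(s_7, k_7) = 0x8D22B

0x8D22B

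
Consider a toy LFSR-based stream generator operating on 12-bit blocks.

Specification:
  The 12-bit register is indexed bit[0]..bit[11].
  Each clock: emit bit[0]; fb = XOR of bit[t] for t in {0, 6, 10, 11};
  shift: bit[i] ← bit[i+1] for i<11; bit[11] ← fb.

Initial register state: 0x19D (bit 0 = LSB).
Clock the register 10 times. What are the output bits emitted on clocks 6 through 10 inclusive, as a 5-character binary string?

00110

reg_0 = 0x19D
clock 1: out=1, reg = 0x8CE
clock 2: out=0, reg = 0x467
clock 3: out=1, reg = 0xA33
clock 4: out=1, reg = 0x519
clock 5: out=1, reg = 0x28C
clock 6: out=0, reg = 0x146
clock 7: out=0, reg = 0x8A3
clock 8: out=1, reg = 0x451
clock 9: out=1, reg = 0xA28
clock 10: out=0, reg = 0xD14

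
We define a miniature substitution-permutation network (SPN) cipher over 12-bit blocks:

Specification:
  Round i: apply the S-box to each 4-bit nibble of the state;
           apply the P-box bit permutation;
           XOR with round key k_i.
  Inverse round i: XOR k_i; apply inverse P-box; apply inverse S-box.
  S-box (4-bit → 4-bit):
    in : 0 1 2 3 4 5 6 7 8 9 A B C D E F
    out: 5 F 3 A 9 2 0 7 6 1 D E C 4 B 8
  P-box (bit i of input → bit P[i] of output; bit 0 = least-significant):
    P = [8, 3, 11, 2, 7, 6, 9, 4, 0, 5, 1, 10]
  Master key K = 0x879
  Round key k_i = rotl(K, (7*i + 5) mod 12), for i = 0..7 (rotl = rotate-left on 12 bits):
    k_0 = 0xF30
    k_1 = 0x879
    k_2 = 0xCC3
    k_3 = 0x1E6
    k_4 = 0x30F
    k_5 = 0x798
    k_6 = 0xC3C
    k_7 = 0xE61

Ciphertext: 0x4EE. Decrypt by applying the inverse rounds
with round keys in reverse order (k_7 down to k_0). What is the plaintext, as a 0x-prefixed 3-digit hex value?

s_0 = ciphertext = 0x4EE
s_1 = InvRound(s_0, k_7) = 0x00B
s_2 = InvRound(s_1, k_6) = 0x1FC
s_3 = InvRound(s_2, k_5) = 0x38F
s_4 = InvRound(s_3, k_4) = 0x696
s_5 = InvRound(s_4, k_3) = 0x3B9
s_6 = InvRound(s_5, k_2) = 0xBB7
s_7 = InvRound(s_6, k_1) = 0xD7E
s_8 = InvRound(s_7, k_0) = 0xD83

0xD83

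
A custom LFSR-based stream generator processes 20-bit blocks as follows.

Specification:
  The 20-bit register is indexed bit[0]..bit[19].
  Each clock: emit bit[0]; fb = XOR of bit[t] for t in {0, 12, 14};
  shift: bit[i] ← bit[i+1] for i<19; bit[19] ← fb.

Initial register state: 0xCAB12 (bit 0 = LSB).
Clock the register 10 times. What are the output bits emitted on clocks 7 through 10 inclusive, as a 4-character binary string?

0011

reg_0 = 0xCAB12
clock 1: out=0, reg = 0x65589
clock 2: out=1, reg = 0xB2AC4
clock 3: out=0, reg = 0x59562
clock 4: out=0, reg = 0xACAB1
clock 5: out=1, reg = 0x56558
clock 6: out=0, reg = 0xAB2AC
clock 7: out=0, reg = 0xD5956
clock 8: out=0, reg = 0x6ACAB
clock 9: out=1, reg = 0xB5655
clock 10: out=1, reg = 0xDAB2A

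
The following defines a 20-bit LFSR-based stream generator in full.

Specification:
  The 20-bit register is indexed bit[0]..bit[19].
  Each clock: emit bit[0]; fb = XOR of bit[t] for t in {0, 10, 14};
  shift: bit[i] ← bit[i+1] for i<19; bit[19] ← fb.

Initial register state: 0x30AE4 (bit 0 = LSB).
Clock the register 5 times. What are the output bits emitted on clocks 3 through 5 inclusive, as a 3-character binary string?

reg_0 = 0x30AE4
clock 1: out=0, reg = 0x18572
clock 2: out=0, reg = 0x8C2B9
clock 3: out=1, reg = 0x4615C
clock 4: out=0, reg = 0xA30AE
clock 5: out=0, reg = 0x51857

100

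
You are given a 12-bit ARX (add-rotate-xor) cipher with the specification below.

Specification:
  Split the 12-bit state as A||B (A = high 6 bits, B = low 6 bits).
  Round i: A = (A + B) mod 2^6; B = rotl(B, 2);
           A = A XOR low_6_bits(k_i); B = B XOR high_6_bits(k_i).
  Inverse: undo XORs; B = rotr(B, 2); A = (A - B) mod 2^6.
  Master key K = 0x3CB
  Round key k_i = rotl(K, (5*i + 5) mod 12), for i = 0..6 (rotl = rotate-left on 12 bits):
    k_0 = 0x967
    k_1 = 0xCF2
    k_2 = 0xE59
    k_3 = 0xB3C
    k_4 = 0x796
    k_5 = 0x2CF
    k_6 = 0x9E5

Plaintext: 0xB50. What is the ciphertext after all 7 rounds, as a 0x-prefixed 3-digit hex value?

s_0 = plaintext = 0xB50
s_1 = Round(s_0, k_0) = 0x6A4
s_2 = Round(s_1, k_1) = 0x321
s_3 = Round(s_2, k_2) = 0xD3F
s_4 = Round(s_3, k_3) = 0x3D3
s_5 = Round(s_4, k_4) = 0xD13
s_6 = Round(s_5, k_5) = 0x206
s_7 = Round(s_6, k_6) = 0xAFF

0xAFF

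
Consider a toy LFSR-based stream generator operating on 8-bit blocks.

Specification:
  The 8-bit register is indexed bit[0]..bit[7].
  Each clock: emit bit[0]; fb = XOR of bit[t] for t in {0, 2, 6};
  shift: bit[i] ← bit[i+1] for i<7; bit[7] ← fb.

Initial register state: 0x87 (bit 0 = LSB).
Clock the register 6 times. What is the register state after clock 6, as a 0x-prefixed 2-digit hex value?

0xD2

reg_0 = 0x87
clock 1: out=1, reg = 0x43
clock 2: out=1, reg = 0x21
clock 3: out=1, reg = 0x90
clock 4: out=0, reg = 0x48
clock 5: out=0, reg = 0xA4
clock 6: out=0, reg = 0xD2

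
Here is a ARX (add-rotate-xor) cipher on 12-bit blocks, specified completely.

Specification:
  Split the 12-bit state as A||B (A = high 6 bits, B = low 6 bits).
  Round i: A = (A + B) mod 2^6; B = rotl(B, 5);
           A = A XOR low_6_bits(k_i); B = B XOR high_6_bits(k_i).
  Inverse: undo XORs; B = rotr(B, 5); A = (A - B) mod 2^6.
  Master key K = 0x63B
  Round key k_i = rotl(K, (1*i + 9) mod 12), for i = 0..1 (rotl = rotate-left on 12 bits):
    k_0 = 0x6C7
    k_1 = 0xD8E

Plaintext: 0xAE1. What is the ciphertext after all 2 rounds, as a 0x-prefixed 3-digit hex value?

0xE03

s_0 = plaintext = 0xAE1
s_1 = Round(s_0, k_0) = 0x2EB
s_2 = Round(s_1, k_1) = 0xE03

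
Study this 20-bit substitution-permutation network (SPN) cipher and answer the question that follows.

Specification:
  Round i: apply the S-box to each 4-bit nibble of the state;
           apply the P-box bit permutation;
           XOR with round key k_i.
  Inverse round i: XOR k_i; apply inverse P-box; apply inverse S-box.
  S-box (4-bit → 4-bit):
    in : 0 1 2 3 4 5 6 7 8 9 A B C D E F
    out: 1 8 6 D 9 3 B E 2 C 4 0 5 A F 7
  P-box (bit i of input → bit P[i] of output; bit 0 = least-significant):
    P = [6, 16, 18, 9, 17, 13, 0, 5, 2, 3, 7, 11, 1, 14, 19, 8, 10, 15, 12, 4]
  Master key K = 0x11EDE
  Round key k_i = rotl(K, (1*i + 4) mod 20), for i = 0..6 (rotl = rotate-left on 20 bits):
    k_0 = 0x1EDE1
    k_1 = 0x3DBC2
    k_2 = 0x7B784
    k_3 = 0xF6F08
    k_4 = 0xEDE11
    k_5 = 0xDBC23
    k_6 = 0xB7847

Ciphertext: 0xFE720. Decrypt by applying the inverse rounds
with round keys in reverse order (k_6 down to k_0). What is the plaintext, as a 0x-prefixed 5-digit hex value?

0x941B7

s_0 = ciphertext = 0xFE720
s_1 = InvRound(s_0, k_6) = 0xF4493
s_2 = InvRound(s_1, k_5) = 0x7896B
s_3 = InvRound(s_2, k_4) = 0x3E816
s_4 = InvRound(s_3, k_3) = 0x635B9
s_5 = InvRound(s_4, k_2) = 0xDB59D
s_6 = InvRound(s_5, k_1) = 0x4F6F3
s_7 = InvRound(s_6, k_0) = 0x941B7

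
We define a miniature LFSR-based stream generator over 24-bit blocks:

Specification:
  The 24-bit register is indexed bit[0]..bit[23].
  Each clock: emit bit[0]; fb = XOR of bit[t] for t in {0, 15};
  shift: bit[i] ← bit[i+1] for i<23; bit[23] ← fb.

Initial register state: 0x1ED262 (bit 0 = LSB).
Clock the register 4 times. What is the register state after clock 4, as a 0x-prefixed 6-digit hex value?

reg_0 = 0x1ED262
clock 1: out=0, reg = 0x8F6931
clock 2: out=1, reg = 0xC7B498
clock 3: out=0, reg = 0xE3DA4C
clock 4: out=0, reg = 0xF1ED26

0xF1ED26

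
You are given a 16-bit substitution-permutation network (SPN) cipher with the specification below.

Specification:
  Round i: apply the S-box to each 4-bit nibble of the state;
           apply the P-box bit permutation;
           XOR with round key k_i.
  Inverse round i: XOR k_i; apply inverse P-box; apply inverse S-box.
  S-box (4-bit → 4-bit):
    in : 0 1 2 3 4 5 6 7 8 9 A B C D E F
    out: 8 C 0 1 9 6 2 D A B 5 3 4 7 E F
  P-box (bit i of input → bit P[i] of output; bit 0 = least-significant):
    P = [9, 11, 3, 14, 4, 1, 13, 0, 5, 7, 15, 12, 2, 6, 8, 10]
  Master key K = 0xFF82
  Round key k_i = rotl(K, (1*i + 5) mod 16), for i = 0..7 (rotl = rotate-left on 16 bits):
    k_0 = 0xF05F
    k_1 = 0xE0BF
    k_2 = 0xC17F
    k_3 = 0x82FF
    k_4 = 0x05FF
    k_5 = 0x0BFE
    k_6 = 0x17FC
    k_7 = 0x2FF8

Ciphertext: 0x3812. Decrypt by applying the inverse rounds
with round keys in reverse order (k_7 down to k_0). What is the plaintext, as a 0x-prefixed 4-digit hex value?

s_0 = ciphertext = 0x3812
s_1 = InvRound(s_0, k_7) = 0xE96A
s_2 = InvRound(s_1, k_6) = 0x4ED9
s_3 = InvRound(s_2, k_5) = 0x7380
s_4 = InvRound(s_3, k_4) = 0x94F7
s_5 = InvRound(s_4, k_3) = 0x002A
s_6 = InvRound(s_5, k_2) = 0xDC40
s_7 = InvRound(s_6, k_1) = 0x99F5
s_8 = InvRound(s_7, k_0) = 0xCB5E

0xCB5E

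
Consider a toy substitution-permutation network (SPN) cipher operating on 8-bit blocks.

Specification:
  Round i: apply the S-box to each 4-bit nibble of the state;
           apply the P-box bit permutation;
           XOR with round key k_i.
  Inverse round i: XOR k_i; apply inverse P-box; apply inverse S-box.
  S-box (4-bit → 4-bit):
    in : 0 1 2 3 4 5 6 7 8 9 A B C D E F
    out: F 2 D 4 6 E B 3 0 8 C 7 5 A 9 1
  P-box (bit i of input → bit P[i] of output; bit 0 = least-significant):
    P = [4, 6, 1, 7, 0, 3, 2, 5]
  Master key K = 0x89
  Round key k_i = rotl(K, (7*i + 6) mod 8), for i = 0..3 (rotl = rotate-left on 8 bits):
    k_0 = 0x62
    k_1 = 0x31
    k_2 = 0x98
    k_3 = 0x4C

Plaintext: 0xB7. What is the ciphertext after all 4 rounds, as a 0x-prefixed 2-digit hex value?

s_0 = plaintext = 0xB7
s_1 = Round(s_0, k_0) = 0x3F
s_2 = Round(s_1, k_1) = 0x25
s_3 = Round(s_2, k_2) = 0x7F
s_4 = Round(s_3, k_3) = 0x55

0x55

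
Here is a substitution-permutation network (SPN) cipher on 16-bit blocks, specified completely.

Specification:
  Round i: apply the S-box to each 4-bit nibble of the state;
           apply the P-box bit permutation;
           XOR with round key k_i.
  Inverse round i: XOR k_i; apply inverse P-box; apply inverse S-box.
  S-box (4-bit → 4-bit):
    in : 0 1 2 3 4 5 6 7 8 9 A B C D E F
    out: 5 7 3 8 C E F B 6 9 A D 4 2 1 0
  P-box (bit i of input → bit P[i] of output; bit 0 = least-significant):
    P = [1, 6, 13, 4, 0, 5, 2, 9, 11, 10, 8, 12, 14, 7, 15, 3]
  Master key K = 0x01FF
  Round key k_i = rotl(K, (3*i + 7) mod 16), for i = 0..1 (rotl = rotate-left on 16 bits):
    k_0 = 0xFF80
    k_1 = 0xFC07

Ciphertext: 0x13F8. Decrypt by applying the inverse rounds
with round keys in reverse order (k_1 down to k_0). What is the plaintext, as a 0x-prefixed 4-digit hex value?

s_0 = ciphertext = 0x13F8
s_1 = InvRound(s_0, k_1) = 0x6166
s_2 = InvRound(s_1, k_0) = 0x8752

0x8752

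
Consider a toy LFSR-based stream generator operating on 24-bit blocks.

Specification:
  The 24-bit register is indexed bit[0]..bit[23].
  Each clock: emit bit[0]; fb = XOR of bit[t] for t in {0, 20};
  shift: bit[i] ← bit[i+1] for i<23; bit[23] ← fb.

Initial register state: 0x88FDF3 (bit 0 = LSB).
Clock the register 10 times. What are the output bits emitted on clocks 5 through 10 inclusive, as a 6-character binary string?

111110

reg_0 = 0x88FDF3
clock 1: out=1, reg = 0xC47EF9
clock 2: out=1, reg = 0xE23F7C
clock 3: out=0, reg = 0x711FBE
clock 4: out=0, reg = 0xB88FDF
clock 5: out=1, reg = 0x5C47EF
clock 6: out=1, reg = 0x2E23F7
clock 7: out=1, reg = 0x9711FB
clock 8: out=1, reg = 0x4B88FD
clock 9: out=1, reg = 0xA5C47E
clock 10: out=0, reg = 0x52E23F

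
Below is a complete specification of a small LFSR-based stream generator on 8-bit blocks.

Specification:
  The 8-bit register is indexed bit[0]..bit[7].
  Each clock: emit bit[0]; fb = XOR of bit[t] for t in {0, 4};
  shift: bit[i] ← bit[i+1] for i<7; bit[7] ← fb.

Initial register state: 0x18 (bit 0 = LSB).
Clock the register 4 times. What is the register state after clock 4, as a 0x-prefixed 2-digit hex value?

reg_0 = 0x18
clock 1: out=0, reg = 0x8C
clock 2: out=0, reg = 0x46
clock 3: out=0, reg = 0x23
clock 4: out=1, reg = 0x91

0x91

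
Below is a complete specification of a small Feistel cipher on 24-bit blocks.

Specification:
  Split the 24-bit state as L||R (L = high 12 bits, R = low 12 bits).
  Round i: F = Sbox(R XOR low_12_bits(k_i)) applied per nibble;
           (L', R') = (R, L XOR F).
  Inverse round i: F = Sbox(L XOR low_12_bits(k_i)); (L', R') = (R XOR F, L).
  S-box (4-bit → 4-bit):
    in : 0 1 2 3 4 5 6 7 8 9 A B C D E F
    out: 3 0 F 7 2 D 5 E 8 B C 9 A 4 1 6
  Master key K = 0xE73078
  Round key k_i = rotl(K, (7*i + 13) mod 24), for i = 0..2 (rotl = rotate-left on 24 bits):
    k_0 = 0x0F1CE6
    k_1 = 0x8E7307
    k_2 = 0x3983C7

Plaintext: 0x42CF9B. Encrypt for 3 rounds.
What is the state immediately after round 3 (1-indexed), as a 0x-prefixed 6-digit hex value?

s_0 = plaintext = 0x42CF9B
s_1 = Round(s_0, k_0) = 0xF9B3C8
s_2 = Round(s_1, k_1) = 0x3C8C3D
s_3 = Round(s_2, k_2) = 0xC3D5A4

0xC3D5A4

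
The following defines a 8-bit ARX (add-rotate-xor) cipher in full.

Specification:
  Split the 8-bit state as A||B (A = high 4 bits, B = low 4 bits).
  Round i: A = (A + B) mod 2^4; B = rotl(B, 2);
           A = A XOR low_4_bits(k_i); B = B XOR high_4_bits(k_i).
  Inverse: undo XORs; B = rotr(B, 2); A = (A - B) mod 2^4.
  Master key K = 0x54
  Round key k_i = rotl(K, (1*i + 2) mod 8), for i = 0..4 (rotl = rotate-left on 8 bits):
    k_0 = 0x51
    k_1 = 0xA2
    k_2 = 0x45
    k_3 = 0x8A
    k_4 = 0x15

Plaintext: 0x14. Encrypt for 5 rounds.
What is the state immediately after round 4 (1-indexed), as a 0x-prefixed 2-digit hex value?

s_0 = plaintext = 0x14
s_1 = Round(s_0, k_0) = 0x44
s_2 = Round(s_1, k_1) = 0xAB
s_3 = Round(s_2, k_2) = 0x0A
s_4 = Round(s_3, k_3) = 0x02
s_5 = Round(s_4, k_4) = 0x79

0x02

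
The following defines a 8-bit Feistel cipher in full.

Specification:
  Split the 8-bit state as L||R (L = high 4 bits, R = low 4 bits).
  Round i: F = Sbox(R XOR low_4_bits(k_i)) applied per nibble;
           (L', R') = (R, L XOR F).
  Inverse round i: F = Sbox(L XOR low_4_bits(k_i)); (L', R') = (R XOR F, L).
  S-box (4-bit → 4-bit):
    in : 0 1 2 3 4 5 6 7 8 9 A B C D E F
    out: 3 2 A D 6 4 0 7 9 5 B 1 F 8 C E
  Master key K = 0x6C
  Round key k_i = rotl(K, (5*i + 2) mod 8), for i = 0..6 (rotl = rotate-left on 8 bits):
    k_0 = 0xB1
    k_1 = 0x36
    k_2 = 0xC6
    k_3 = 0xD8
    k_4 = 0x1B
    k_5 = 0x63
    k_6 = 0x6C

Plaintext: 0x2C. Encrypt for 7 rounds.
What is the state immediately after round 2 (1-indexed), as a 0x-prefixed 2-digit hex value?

s_0 = plaintext = 0x2C
s_1 = Round(s_0, k_0) = 0xCA
s_2 = Round(s_1, k_1) = 0xA3
s_3 = Round(s_2, k_2) = 0x3E
s_4 = Round(s_3, k_3) = 0xE3
s_5 = Round(s_4, k_4) = 0x37
s_6 = Round(s_5, k_5) = 0x75
s_7 = Round(s_6, k_6) = 0x52

0xA3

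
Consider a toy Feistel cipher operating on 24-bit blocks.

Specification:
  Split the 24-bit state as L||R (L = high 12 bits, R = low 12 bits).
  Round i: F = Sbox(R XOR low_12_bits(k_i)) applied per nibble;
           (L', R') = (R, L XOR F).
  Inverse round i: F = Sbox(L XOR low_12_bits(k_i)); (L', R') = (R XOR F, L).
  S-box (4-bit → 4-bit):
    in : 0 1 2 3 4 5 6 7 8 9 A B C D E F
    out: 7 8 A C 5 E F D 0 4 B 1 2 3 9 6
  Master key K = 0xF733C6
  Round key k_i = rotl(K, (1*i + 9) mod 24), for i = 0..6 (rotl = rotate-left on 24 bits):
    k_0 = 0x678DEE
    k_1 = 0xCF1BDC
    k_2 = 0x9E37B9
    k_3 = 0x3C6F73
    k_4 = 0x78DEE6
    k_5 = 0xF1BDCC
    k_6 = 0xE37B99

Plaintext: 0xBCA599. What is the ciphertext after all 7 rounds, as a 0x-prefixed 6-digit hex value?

0x772ACC

s_0 = plaintext = 0xBCA599
s_1 = Round(s_0, k_0) = 0x599B17
s_2 = Round(s_1, k_1) = 0xB172B8
s_3 = Round(s_2, k_2) = 0x2B856F
s_4 = Round(s_3, k_3) = 0x56F93A
s_5 = Round(s_4, k_4) = 0x93A85D
s_6 = Round(s_5, k_5) = 0x85D772
s_7 = Round(s_6, k_6) = 0x772ACC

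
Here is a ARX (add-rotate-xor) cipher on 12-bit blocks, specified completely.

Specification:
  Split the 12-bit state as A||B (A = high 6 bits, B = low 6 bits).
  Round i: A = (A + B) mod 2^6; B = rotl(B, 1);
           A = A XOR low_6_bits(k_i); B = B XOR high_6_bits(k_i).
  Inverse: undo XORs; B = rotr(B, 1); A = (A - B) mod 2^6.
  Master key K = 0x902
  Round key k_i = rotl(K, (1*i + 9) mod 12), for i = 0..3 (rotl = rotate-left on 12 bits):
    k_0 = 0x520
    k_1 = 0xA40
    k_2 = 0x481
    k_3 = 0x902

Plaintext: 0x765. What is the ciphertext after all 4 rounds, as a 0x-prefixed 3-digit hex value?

0x5DD

s_0 = plaintext = 0x765
s_1 = Round(s_0, k_0) = 0x89F
s_2 = Round(s_1, k_1) = 0x057
s_3 = Round(s_2, k_2) = 0x67C
s_4 = Round(s_3, k_3) = 0x5DD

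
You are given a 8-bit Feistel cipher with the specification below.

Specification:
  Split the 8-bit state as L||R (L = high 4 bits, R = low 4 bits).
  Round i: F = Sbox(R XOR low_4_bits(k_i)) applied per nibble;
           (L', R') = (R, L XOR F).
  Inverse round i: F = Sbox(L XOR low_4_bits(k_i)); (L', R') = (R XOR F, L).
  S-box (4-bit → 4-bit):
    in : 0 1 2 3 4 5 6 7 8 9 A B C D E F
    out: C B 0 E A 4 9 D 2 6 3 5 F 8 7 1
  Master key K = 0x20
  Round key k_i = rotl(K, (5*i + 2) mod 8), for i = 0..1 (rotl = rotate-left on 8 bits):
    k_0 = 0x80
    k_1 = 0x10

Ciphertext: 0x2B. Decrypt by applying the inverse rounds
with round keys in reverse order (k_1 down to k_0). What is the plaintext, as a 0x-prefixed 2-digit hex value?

s_0 = ciphertext = 0x2B
s_1 = InvRound(s_0, k_1) = 0xB2
s_2 = InvRound(s_1, k_0) = 0x7B

0x7B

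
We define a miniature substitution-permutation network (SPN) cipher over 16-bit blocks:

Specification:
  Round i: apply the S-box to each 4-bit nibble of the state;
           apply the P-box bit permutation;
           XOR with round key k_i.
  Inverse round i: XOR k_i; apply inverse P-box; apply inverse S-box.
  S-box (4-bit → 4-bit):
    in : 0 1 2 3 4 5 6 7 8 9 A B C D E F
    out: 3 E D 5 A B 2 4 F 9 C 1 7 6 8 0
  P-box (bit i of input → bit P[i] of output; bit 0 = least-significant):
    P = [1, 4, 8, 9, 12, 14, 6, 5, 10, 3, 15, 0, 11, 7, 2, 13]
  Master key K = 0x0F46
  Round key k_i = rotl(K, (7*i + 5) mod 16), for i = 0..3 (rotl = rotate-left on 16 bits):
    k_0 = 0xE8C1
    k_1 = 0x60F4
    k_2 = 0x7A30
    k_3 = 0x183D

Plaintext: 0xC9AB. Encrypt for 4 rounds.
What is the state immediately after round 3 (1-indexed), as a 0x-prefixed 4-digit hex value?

0x07C8

s_0 = plaintext = 0xC9AB
s_1 = Round(s_0, k_0) = 0xE426
s_2 = Round(s_1, k_1) = 0x508D
s_3 = Round(s_2, k_2) = 0x07C8
s_4 = Round(s_3, k_3) = 0xC3EF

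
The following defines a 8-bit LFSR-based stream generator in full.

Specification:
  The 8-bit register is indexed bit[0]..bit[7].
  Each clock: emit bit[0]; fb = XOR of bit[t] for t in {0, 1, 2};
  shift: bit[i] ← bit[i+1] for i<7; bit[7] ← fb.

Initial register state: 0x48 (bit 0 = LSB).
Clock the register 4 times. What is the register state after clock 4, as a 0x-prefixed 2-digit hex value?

reg_0 = 0x48
clock 1: out=0, reg = 0x24
clock 2: out=0, reg = 0x92
clock 3: out=0, reg = 0xC9
clock 4: out=1, reg = 0xE4

0xE4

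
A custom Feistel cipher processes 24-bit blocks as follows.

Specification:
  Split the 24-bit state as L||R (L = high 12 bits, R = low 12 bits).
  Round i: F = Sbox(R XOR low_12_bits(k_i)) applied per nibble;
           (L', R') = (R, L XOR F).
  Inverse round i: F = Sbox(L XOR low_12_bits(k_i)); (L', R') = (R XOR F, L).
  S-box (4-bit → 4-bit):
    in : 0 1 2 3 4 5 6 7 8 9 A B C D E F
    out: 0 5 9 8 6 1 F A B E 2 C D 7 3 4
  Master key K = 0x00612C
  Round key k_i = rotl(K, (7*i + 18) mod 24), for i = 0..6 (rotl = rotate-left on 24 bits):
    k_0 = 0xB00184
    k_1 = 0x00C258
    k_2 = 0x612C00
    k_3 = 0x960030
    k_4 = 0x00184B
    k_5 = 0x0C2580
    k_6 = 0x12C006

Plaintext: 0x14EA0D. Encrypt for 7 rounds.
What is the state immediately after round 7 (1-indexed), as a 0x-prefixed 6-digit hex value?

0xD573D4

s_0 = plaintext = 0x14EA0D
s_1 = Round(s_0, k_0) = 0xA0DDF0
s_2 = Round(s_1, k_1) = 0xDF0E26
s_3 = Round(s_2, k_2) = 0xE2646F
s_4 = Round(s_3, k_3) = 0x46F832
s_5 = Round(s_4, k_4) = 0x8324C1
s_6 = Round(s_5, k_5) = 0x4C1D57
s_7 = Round(s_6, k_6) = 0xD573D4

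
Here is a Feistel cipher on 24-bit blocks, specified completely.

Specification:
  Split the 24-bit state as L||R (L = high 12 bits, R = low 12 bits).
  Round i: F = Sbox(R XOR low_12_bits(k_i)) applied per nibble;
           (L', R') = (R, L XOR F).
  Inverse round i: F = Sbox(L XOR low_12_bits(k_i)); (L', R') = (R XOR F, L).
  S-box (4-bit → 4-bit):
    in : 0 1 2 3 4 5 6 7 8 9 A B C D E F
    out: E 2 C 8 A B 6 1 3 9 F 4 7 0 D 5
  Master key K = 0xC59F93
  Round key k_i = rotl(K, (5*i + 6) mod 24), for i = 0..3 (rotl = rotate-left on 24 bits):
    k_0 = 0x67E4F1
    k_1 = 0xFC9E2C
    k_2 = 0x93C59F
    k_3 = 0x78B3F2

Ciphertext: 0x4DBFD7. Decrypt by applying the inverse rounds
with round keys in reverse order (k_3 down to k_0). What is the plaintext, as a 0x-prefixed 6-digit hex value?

0x173365

s_0 = ciphertext = 0x4DBFD7
s_1 = InvRound(s_0, k_3) = 0xE1E4DB
s_2 = InvRound(s_1, k_2) = 0x0E9E1E
s_3 = InvRound(s_2, k_1) = 0x3650E9
s_4 = InvRound(s_3, k_0) = 0x173365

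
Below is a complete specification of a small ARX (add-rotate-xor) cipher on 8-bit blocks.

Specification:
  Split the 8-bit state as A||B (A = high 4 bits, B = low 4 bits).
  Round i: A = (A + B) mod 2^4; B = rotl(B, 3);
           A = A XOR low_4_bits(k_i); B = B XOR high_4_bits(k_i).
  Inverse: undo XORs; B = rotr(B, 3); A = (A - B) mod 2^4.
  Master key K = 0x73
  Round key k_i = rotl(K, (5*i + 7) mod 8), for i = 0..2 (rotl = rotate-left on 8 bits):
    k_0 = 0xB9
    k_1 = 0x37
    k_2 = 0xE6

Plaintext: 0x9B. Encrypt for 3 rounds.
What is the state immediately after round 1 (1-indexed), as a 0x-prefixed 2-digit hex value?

s_0 = plaintext = 0x9B
s_1 = Round(s_0, k_0) = 0xD6
s_2 = Round(s_1, k_1) = 0x40
s_3 = Round(s_2, k_2) = 0x2E

0xD6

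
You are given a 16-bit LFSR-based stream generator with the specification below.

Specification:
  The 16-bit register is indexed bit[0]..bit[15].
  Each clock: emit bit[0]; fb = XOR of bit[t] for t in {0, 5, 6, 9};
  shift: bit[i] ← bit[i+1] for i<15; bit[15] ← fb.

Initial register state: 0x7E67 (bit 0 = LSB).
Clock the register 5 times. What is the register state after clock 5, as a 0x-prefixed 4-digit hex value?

reg_0 = 0x7E67
clock 1: out=1, reg = 0x3F33
clock 2: out=1, reg = 0x9F99
clock 3: out=1, reg = 0x4FCC
clock 4: out=0, reg = 0x27E6
clock 5: out=0, reg = 0x93F3

0x93F3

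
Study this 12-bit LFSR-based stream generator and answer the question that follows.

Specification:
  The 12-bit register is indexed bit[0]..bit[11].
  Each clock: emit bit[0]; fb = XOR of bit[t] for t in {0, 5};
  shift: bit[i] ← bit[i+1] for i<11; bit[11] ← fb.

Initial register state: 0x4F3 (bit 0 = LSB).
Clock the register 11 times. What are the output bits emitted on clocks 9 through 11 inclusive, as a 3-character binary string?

001

reg_0 = 0x4F3
clock 1: out=1, reg = 0x279
clock 2: out=1, reg = 0x13C
clock 3: out=0, reg = 0x89E
clock 4: out=0, reg = 0x44F
clock 5: out=1, reg = 0xA27
clock 6: out=1, reg = 0x513
clock 7: out=1, reg = 0xA89
clock 8: out=1, reg = 0xD44
clock 9: out=0, reg = 0x6A2
clock 10: out=0, reg = 0xB51
clock 11: out=1, reg = 0xDA8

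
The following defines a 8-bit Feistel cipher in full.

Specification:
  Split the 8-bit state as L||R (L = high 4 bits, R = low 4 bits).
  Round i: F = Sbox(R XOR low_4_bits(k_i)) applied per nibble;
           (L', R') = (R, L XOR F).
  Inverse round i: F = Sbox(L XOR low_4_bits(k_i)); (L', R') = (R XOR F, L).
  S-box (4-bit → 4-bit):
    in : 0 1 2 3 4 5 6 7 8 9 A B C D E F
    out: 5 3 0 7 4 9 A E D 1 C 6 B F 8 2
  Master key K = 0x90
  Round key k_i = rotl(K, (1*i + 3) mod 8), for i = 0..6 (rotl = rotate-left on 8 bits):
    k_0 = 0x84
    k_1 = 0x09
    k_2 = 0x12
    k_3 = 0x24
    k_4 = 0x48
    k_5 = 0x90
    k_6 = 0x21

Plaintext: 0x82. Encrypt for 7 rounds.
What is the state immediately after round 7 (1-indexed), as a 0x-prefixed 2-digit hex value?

0x52

s_0 = plaintext = 0x82
s_1 = Round(s_0, k_0) = 0x22
s_2 = Round(s_1, k_1) = 0x24
s_3 = Round(s_2, k_2) = 0x48
s_4 = Round(s_3, k_3) = 0x8F
s_5 = Round(s_4, k_4) = 0xF6
s_6 = Round(s_5, k_5) = 0x65
s_7 = Round(s_6, k_6) = 0x52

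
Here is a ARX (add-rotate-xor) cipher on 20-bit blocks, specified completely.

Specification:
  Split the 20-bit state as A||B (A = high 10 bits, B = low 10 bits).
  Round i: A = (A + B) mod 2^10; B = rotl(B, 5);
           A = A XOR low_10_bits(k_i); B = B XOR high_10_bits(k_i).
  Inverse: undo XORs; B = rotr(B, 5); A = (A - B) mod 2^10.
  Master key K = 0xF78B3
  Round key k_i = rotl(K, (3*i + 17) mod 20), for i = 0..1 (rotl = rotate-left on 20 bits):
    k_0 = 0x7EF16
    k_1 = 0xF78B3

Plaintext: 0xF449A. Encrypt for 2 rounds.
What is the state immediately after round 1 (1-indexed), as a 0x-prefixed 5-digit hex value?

s_0 = plaintext = 0xF449A
s_1 = Round(s_0, k_0) = 0xDF6BF
s_2 = Round(s_1, k_1) = 0xA3C2B

0xDF6BF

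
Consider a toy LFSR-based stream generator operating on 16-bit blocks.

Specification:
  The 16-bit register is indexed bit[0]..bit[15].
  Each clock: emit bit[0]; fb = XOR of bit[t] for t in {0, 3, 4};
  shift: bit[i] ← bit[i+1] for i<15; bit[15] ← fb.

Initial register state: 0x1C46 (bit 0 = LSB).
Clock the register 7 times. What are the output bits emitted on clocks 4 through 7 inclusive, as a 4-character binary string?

reg_0 = 0x1C46
clock 1: out=0, reg = 0x0E23
clock 2: out=1, reg = 0x8711
clock 3: out=1, reg = 0x4388
clock 4: out=0, reg = 0xA1C4
clock 5: out=0, reg = 0x50E2
clock 6: out=0, reg = 0x2871
clock 7: out=1, reg = 0x1438

0001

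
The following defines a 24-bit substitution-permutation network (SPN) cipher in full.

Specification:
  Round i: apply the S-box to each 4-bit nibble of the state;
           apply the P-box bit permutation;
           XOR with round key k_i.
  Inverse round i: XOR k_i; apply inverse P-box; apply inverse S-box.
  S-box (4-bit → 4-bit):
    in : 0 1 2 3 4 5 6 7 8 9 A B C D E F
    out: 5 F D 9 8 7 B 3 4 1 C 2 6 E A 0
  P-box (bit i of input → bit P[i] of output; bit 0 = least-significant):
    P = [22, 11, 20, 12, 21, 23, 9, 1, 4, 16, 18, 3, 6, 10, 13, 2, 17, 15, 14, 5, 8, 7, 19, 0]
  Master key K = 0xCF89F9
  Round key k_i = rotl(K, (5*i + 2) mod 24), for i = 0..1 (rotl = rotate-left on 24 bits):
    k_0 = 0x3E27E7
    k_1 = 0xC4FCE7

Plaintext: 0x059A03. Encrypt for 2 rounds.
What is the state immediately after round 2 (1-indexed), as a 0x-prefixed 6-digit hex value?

0xCEBF6D

s_0 = plaintext = 0x059A03
s_1 = Round(s_0, k_0) = 0x50F4AF
s_2 = Round(s_1, k_1) = 0xCEBF6D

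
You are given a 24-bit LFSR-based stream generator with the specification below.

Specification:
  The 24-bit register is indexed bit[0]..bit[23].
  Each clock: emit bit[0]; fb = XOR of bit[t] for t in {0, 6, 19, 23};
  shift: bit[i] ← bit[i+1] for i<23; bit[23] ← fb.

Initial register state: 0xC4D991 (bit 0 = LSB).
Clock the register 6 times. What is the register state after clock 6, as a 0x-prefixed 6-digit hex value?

0x6B1366

reg_0 = 0xC4D991
clock 1: out=1, reg = 0x626CC8
clock 2: out=0, reg = 0xB13664
clock 3: out=0, reg = 0x589B32
clock 4: out=0, reg = 0xAC4D99
clock 5: out=1, reg = 0xD626CC
clock 6: out=0, reg = 0x6B1366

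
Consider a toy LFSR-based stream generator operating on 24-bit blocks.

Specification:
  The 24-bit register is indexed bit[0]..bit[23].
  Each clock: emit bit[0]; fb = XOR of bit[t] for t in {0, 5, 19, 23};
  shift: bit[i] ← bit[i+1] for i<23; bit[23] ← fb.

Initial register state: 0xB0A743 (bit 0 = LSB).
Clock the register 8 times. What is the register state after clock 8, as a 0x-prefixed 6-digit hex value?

reg_0 = 0xB0A743
clock 1: out=1, reg = 0x5853A1
clock 2: out=1, reg = 0xAC29D0
clock 3: out=0, reg = 0x5614E8
clock 4: out=0, reg = 0xAB0A74
clock 5: out=0, reg = 0xD5853A
clock 6: out=0, reg = 0x6AC29D
clock 7: out=1, reg = 0x35614E
clock 8: out=0, reg = 0x1AB0A7

0x1AB0A7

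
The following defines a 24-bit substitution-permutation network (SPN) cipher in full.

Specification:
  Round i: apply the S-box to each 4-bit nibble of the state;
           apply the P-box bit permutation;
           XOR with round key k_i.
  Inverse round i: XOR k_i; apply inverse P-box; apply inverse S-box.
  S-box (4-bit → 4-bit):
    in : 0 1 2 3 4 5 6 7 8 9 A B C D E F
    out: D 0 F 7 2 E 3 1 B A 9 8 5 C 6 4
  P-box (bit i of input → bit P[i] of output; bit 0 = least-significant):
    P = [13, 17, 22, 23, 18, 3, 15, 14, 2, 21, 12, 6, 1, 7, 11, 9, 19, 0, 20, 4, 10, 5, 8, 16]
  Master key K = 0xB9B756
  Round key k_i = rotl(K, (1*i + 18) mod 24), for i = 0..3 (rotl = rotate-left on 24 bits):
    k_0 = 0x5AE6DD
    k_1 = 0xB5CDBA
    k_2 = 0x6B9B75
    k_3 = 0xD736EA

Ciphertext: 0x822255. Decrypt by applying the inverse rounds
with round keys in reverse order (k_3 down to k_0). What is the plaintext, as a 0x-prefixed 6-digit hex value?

0x1AA098

s_0 = ciphertext = 0x822255
s_1 = InvRound(s_0, k_3) = 0x856C6F
s_2 = InvRound(s_1, k_2) = 0xCAAE22
s_3 = InvRound(s_2, k_1) = 0xD09483
s_4 = InvRound(s_3, k_0) = 0x1AA098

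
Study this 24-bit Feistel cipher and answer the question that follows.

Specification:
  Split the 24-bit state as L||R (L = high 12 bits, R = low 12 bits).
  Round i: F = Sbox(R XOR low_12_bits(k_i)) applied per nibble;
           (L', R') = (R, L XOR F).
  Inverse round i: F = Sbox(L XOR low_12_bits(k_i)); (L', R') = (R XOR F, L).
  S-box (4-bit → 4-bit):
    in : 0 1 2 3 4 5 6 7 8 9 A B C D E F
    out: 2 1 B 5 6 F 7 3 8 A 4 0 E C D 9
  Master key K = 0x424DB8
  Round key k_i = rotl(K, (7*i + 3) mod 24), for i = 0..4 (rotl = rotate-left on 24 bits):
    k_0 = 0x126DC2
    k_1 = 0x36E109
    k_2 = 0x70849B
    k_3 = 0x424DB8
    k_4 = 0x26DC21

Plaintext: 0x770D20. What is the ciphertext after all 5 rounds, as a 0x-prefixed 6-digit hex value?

s_0 = plaintext = 0x770D20
s_1 = Round(s_0, k_0) = 0xD205AB
s_2 = Round(s_1, k_1) = 0x5ABB6B
s_3 = Round(s_2, k_2) = 0xB6BC39
s_4 = Round(s_3, k_3) = 0xC39AEA
s_5 = Round(s_4, k_4) = 0xAEABD9

0xAEABD9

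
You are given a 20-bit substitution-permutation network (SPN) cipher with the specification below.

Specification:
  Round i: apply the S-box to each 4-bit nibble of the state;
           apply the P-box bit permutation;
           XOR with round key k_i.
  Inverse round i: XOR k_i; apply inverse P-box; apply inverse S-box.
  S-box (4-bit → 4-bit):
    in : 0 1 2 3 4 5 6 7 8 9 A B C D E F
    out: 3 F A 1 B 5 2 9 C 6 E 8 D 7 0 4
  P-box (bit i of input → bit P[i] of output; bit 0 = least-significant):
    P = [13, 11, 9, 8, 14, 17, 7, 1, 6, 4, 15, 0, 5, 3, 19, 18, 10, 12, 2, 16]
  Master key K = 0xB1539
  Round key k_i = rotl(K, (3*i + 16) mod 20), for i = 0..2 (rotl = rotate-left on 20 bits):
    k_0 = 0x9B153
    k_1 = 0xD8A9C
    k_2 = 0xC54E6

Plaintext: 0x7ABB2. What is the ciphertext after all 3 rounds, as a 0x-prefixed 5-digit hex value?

0x5BE12

s_0 = plaintext = 0x7ABB2
s_1 = Round(s_0, k_0) = 0x4BC58
s_2 = Round(s_1, k_1) = 0x85D5D
s_3 = Round(s_2, k_2) = 0x5BE12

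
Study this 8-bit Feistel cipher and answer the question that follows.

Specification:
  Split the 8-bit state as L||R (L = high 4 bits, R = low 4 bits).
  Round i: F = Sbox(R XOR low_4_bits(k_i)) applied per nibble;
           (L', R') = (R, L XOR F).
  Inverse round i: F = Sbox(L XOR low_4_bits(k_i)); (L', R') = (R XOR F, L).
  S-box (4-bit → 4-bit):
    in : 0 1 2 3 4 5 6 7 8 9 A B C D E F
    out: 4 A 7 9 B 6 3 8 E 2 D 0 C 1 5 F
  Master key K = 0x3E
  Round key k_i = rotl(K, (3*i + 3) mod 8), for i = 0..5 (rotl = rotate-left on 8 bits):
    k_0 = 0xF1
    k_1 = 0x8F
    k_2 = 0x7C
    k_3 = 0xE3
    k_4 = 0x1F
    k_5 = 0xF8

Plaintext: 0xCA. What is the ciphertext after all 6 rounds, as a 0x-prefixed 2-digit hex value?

s_0 = plaintext = 0xCA
s_1 = Round(s_0, k_0) = 0xAC
s_2 = Round(s_1, k_1) = 0xC3
s_3 = Round(s_2, k_2) = 0x33
s_4 = Round(s_3, k_3) = 0x37
s_5 = Round(s_4, k_4) = 0x7D
s_6 = Round(s_5, k_5) = 0xD1

0xD1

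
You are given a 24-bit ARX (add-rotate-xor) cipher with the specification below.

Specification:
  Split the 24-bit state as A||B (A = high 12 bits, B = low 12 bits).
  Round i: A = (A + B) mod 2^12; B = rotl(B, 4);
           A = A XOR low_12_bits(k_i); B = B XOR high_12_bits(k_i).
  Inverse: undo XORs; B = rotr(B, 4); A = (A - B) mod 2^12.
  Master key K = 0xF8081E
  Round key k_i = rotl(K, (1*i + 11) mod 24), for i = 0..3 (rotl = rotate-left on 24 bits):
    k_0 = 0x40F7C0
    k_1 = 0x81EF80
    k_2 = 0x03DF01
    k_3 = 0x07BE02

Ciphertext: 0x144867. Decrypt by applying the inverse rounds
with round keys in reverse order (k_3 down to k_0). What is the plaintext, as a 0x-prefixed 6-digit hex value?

0xBD8214

s_0 = ciphertext = 0x144867
s_1 = InvRound(s_0, k_3) = 0x2C5C81
s_2 = InvRound(s_1, k_2) = 0x0F9CCB
s_3 = InvRound(s_2, k_1) = 0xA2C54D
s_4 = InvRound(s_3, k_0) = 0xBD8214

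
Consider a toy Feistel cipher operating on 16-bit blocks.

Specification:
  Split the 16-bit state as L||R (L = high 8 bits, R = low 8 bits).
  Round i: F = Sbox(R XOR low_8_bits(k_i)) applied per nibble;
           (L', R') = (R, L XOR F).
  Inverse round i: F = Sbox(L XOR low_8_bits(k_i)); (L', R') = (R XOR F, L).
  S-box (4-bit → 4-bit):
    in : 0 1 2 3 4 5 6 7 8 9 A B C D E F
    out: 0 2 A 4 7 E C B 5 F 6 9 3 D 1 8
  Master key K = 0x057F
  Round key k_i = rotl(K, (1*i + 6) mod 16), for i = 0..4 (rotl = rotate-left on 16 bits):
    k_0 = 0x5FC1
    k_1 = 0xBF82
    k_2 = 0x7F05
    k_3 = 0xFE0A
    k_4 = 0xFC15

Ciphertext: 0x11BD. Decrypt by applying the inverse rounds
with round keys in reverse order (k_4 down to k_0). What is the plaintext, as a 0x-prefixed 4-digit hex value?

s_0 = ciphertext = 0x11BD
s_1 = InvRound(s_0, k_4) = 0xBA11
s_2 = InvRound(s_1, k_3) = 0x81BA
s_3 = InvRound(s_2, k_2) = 0xED81
s_4 = InvRound(s_3, k_1) = 0x49ED
s_5 = InvRound(s_4, k_0) = 0xB849

0xB849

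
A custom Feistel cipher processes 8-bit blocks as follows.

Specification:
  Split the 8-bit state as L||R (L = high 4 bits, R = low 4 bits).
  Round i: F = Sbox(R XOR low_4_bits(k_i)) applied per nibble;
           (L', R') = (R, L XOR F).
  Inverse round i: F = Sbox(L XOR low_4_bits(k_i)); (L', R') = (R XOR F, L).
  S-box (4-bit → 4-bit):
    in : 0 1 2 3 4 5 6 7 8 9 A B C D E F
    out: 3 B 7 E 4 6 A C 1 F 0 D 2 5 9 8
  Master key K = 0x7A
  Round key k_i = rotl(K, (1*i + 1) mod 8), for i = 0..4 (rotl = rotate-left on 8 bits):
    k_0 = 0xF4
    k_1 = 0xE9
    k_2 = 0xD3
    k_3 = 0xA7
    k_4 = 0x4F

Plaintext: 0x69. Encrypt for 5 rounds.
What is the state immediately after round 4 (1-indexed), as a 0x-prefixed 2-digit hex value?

0x3D

s_0 = plaintext = 0x69
s_1 = Round(s_0, k_0) = 0x93
s_2 = Round(s_1, k_1) = 0x39
s_3 = Round(s_2, k_2) = 0x93
s_4 = Round(s_3, k_3) = 0x3D
s_5 = Round(s_4, k_4) = 0xD4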